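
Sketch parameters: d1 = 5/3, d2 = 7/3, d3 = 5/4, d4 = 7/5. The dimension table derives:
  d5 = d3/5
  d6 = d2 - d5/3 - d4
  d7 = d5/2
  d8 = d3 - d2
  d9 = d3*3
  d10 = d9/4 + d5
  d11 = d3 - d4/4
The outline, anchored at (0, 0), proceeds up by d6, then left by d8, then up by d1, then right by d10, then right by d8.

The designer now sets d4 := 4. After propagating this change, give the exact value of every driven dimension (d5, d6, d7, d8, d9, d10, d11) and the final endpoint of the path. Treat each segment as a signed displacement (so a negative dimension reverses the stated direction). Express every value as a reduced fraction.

Apply edit: d4 := 4
  d5 = d3/5 = 1/4
  d6 = d2 - d5/3 - d4 = -7/4
  d7 = d5/2 = 1/8
  d8 = d3 - d2 = -13/12
  d9 = d3*3 = 15/4
  d10 = d9/4 + d5 = 19/16
  d11 = d3 - d4/4 = 1/4
Walk from origin (0, 0):
  seg 1: up by d6 = -7/4 → (0, -7/4)
  seg 2: left by d8 = -13/12 → (13/12, -7/4)
  seg 3: up by d1 = 5/3 → (13/12, -1/12)
  seg 4: right by d10 = 19/16 → (109/48, -1/12)
  seg 5: right by d8 = -13/12 → (19/16, -1/12)

d5 = 1/4
d6 = -7/4
d7 = 1/8
d8 = -13/12
d9 = 15/4
d10 = 19/16
d11 = 1/4
endpoint = (19/16, -1/12)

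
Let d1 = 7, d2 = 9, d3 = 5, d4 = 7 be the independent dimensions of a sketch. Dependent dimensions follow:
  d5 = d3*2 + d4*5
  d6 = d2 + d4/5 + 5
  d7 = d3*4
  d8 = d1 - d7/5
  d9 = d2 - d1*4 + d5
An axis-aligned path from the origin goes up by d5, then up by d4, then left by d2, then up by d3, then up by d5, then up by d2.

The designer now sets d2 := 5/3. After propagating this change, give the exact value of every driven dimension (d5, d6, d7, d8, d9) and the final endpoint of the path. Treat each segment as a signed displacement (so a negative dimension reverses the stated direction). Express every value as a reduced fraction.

Apply edit: d2 := 5/3
  d5 = d3*2 + d4*5 = 45
  d6 = d2 + d4/5 + 5 = 121/15
  d7 = d3*4 = 20
  d8 = d1 - d7/5 = 3
  d9 = d2 - d1*4 + d5 = 56/3
Walk from origin (0, 0):
  seg 1: up by d5 = 45 → (0, 45)
  seg 2: up by d4 = 7 → (0, 52)
  seg 3: left by d2 = 5/3 → (-5/3, 52)
  seg 4: up by d3 = 5 → (-5/3, 57)
  seg 5: up by d5 = 45 → (-5/3, 102)
  seg 6: up by d2 = 5/3 → (-5/3, 311/3)

d5 = 45
d6 = 121/15
d7 = 20
d8 = 3
d9 = 56/3
endpoint = (-5/3, 311/3)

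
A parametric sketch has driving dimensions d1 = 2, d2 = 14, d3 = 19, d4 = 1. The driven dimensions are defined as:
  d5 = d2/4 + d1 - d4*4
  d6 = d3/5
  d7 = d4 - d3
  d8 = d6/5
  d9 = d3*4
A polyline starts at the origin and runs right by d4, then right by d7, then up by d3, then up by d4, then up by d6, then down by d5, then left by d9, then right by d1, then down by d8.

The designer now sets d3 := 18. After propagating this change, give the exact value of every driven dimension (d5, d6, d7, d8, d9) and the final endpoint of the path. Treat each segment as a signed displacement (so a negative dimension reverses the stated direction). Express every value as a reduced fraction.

Apply edit: d3 := 18
  d5 = d2/4 + d1 - d4*4 = 3/2
  d6 = d3/5 = 18/5
  d7 = d4 - d3 = -17
  d8 = d6/5 = 18/25
  d9 = d3*4 = 72
Walk from origin (0, 0):
  seg 1: right by d4 = 1 → (1, 0)
  seg 2: right by d7 = -17 → (-16, 0)
  seg 3: up by d3 = 18 → (-16, 18)
  seg 4: up by d4 = 1 → (-16, 19)
  seg 5: up by d6 = 18/5 → (-16, 113/5)
  seg 6: down by d5 = 3/2 → (-16, 211/10)
  seg 7: left by d9 = 72 → (-88, 211/10)
  seg 8: right by d1 = 2 → (-86, 211/10)
  seg 9: down by d8 = 18/25 → (-86, 1019/50)

d5 = 3/2
d6 = 18/5
d7 = -17
d8 = 18/25
d9 = 72
endpoint = (-86, 1019/50)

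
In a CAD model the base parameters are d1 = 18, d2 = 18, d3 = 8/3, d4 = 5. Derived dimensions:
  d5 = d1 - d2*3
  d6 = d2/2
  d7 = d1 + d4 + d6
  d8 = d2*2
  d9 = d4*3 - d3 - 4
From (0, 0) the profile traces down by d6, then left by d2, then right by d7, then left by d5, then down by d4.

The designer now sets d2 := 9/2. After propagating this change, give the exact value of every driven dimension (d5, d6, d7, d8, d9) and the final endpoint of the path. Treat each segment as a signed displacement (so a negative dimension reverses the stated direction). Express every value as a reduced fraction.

d5 = 9/2
d6 = 9/4
d7 = 101/4
d8 = 9
d9 = 25/3
endpoint = (65/4, -29/4)

Apply edit: d2 := 9/2
  d5 = d1 - d2*3 = 9/2
  d6 = d2/2 = 9/4
  d7 = d1 + d4 + d6 = 101/4
  d8 = d2*2 = 9
  d9 = d4*3 - d3 - 4 = 25/3
Walk from origin (0, 0):
  seg 1: down by d6 = 9/4 → (0, -9/4)
  seg 2: left by d2 = 9/2 → (-9/2, -9/4)
  seg 3: right by d7 = 101/4 → (83/4, -9/4)
  seg 4: left by d5 = 9/2 → (65/4, -9/4)
  seg 5: down by d4 = 5 → (65/4, -29/4)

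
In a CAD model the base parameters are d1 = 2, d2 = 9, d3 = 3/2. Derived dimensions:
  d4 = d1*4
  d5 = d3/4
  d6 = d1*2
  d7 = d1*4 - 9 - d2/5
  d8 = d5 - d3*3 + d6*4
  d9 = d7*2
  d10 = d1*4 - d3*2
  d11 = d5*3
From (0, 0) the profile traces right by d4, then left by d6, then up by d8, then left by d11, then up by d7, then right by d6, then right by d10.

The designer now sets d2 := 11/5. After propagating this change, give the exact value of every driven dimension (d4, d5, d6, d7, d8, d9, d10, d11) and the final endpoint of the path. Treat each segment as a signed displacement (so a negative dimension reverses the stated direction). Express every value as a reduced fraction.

Apply edit: d2 := 11/5
  d4 = d1*4 = 8
  d5 = d3/4 = 3/8
  d6 = d1*2 = 4
  d7 = d1*4 - 9 - d2/5 = -36/25
  d8 = d5 - d3*3 + d6*4 = 95/8
  d9 = d7*2 = -72/25
  d10 = d1*4 - d3*2 = 5
  d11 = d5*3 = 9/8
Walk from origin (0, 0):
  seg 1: right by d4 = 8 → (8, 0)
  seg 2: left by d6 = 4 → (4, 0)
  seg 3: up by d8 = 95/8 → (4, 95/8)
  seg 4: left by d11 = 9/8 → (23/8, 95/8)
  seg 5: up by d7 = -36/25 → (23/8, 2087/200)
  seg 6: right by d6 = 4 → (55/8, 2087/200)
  seg 7: right by d10 = 5 → (95/8, 2087/200)

d4 = 8
d5 = 3/8
d6 = 4
d7 = -36/25
d8 = 95/8
d9 = -72/25
d10 = 5
d11 = 9/8
endpoint = (95/8, 2087/200)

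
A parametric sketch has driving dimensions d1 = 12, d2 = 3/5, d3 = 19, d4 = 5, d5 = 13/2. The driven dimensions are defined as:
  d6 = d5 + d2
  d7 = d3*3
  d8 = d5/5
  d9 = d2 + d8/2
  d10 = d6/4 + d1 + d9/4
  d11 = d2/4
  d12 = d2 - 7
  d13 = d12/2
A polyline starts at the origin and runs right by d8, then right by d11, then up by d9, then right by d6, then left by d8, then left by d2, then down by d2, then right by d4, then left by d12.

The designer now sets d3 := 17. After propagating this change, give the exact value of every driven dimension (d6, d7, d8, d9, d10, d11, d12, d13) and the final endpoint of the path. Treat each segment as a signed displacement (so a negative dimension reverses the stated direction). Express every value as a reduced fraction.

Apply edit: d3 := 17
  d6 = d5 + d2 = 71/10
  d7 = d3*3 = 51
  d8 = d5/5 = 13/10
  d9 = d2 + d8/2 = 5/4
  d10 = d6/4 + d1 + d9/4 = 1127/80
  d11 = d2/4 = 3/20
  d12 = d2 - 7 = -32/5
  d13 = d12/2 = -16/5
Walk from origin (0, 0):
  seg 1: right by d8 = 13/10 → (13/10, 0)
  seg 2: right by d11 = 3/20 → (29/20, 0)
  seg 3: up by d9 = 5/4 → (29/20, 5/4)
  seg 4: right by d6 = 71/10 → (171/20, 5/4)
  seg 5: left by d8 = 13/10 → (29/4, 5/4)
  seg 6: left by d2 = 3/5 → (133/20, 5/4)
  seg 7: down by d2 = 3/5 → (133/20, 13/20)
  seg 8: right by d4 = 5 → (233/20, 13/20)
  seg 9: left by d12 = -32/5 → (361/20, 13/20)

d6 = 71/10
d7 = 51
d8 = 13/10
d9 = 5/4
d10 = 1127/80
d11 = 3/20
d12 = -32/5
d13 = -16/5
endpoint = (361/20, 13/20)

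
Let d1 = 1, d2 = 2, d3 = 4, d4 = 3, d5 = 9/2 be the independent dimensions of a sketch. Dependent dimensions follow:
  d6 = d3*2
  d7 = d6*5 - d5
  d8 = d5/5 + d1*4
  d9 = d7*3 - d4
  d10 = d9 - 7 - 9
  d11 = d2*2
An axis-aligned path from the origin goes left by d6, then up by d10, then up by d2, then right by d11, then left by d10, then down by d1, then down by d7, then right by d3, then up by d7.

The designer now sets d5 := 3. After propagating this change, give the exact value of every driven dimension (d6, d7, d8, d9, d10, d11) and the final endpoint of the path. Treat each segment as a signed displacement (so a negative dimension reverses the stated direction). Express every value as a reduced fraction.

Apply edit: d5 := 3
  d6 = d3*2 = 8
  d7 = d6*5 - d5 = 37
  d8 = d5/5 + d1*4 = 23/5
  d9 = d7*3 - d4 = 108
  d10 = d9 - 7 - 9 = 92
  d11 = d2*2 = 4
Walk from origin (0, 0):
  seg 1: left by d6 = 8 → (-8, 0)
  seg 2: up by d10 = 92 → (-8, 92)
  seg 3: up by d2 = 2 → (-8, 94)
  seg 4: right by d11 = 4 → (-4, 94)
  seg 5: left by d10 = 92 → (-96, 94)
  seg 6: down by d1 = 1 → (-96, 93)
  seg 7: down by d7 = 37 → (-96, 56)
  seg 8: right by d3 = 4 → (-92, 56)
  seg 9: up by d7 = 37 → (-92, 93)

d6 = 8
d7 = 37
d8 = 23/5
d9 = 108
d10 = 92
d11 = 4
endpoint = (-92, 93)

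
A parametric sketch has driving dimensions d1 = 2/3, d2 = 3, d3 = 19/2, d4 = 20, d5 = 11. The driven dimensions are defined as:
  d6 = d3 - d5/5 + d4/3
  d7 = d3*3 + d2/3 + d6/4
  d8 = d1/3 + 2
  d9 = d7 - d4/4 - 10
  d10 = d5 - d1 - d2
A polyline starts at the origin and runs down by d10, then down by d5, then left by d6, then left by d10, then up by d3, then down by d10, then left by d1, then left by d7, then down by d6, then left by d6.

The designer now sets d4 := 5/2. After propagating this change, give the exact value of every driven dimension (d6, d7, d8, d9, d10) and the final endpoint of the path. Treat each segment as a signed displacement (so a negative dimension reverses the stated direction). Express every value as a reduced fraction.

d6 = 122/15
d7 = 473/15
d8 = 20/9
d9 = 2509/120
d10 = 22/3
endpoint = (-279/5, -243/10)

Apply edit: d4 := 5/2
  d6 = d3 - d5/5 + d4/3 = 122/15
  d7 = d3*3 + d2/3 + d6/4 = 473/15
  d8 = d1/3 + 2 = 20/9
  d9 = d7 - d4/4 - 10 = 2509/120
  d10 = d5 - d1 - d2 = 22/3
Walk from origin (0, 0):
  seg 1: down by d10 = 22/3 → (0, -22/3)
  seg 2: down by d5 = 11 → (0, -55/3)
  seg 3: left by d6 = 122/15 → (-122/15, -55/3)
  seg 4: left by d10 = 22/3 → (-232/15, -55/3)
  seg 5: up by d3 = 19/2 → (-232/15, -53/6)
  seg 6: down by d10 = 22/3 → (-232/15, -97/6)
  seg 7: left by d1 = 2/3 → (-242/15, -97/6)
  seg 8: left by d7 = 473/15 → (-143/3, -97/6)
  seg 9: down by d6 = 122/15 → (-143/3, -243/10)
  seg 10: left by d6 = 122/15 → (-279/5, -243/10)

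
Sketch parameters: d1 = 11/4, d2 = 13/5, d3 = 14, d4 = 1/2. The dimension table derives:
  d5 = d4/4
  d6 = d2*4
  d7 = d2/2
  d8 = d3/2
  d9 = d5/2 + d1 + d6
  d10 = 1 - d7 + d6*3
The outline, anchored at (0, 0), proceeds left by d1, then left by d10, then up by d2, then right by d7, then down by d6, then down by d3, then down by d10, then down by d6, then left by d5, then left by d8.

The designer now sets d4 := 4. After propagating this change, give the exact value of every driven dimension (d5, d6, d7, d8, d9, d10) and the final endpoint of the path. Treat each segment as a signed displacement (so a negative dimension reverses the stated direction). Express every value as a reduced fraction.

Apply edit: d4 := 4
  d5 = d4/4 = 1
  d6 = d2*4 = 52/5
  d7 = d2/2 = 13/10
  d8 = d3/2 = 7
  d9 = d5/2 + d1 + d6 = 273/20
  d10 = 1 - d7 + d6*3 = 309/10
Walk from origin (0, 0):
  seg 1: left by d1 = 11/4 → (-11/4, 0)
  seg 2: left by d10 = 309/10 → (-673/20, 0)
  seg 3: up by d2 = 13/5 → (-673/20, 13/5)
  seg 4: right by d7 = 13/10 → (-647/20, 13/5)
  seg 5: down by d6 = 52/5 → (-647/20, -39/5)
  seg 6: down by d3 = 14 → (-647/20, -109/5)
  seg 7: down by d10 = 309/10 → (-647/20, -527/10)
  seg 8: down by d6 = 52/5 → (-647/20, -631/10)
  seg 9: left by d5 = 1 → (-667/20, -631/10)
  seg 10: left by d8 = 7 → (-807/20, -631/10)

d5 = 1
d6 = 52/5
d7 = 13/10
d8 = 7
d9 = 273/20
d10 = 309/10
endpoint = (-807/20, -631/10)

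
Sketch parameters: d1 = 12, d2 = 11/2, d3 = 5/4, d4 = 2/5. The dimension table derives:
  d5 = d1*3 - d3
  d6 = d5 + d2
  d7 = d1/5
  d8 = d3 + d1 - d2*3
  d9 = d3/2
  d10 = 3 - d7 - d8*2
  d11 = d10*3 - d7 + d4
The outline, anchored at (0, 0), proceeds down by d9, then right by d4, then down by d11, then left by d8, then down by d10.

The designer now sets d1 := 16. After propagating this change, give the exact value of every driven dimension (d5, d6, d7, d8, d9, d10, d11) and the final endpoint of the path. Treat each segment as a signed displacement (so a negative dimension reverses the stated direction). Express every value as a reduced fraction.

Apply edit: d1 := 16
  d5 = d1*3 - d3 = 187/4
  d6 = d5 + d2 = 209/4
  d7 = d1/5 = 16/5
  d8 = d3 + d1 - d2*3 = 3/4
  d9 = d3/2 = 5/8
  d10 = 3 - d7 - d8*2 = -17/10
  d11 = d10*3 - d7 + d4 = -79/10
Walk from origin (0, 0):
  seg 1: down by d9 = 5/8 → (0, -5/8)
  seg 2: right by d4 = 2/5 → (2/5, -5/8)
  seg 3: down by d11 = -79/10 → (2/5, 291/40)
  seg 4: left by d8 = 3/4 → (-7/20, 291/40)
  seg 5: down by d10 = -17/10 → (-7/20, 359/40)

d5 = 187/4
d6 = 209/4
d7 = 16/5
d8 = 3/4
d9 = 5/8
d10 = -17/10
d11 = -79/10
endpoint = (-7/20, 359/40)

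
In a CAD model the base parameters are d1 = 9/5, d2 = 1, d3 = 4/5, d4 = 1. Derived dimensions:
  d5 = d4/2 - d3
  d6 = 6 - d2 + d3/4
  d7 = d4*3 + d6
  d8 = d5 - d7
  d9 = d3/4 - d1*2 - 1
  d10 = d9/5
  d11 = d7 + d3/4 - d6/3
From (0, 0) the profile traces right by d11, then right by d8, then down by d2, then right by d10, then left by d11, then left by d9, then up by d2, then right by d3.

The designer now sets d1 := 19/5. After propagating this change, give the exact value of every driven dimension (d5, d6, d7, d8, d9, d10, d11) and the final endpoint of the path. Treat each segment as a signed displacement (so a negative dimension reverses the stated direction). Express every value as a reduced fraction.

Apply edit: d1 := 19/5
  d5 = d4/2 - d3 = -3/10
  d6 = 6 - d2 + d3/4 = 26/5
  d7 = d4*3 + d6 = 41/5
  d8 = d5 - d7 = -17/2
  d9 = d3/4 - d1*2 - 1 = -42/5
  d10 = d9/5 = -42/25
  d11 = d7 + d3/4 - d6/3 = 20/3
Walk from origin (0, 0):
  seg 1: right by d11 = 20/3 → (20/3, 0)
  seg 2: right by d8 = -17/2 → (-11/6, 0)
  seg 3: down by d2 = 1 → (-11/6, -1)
  seg 4: right by d10 = -42/25 → (-527/150, -1)
  seg 5: left by d11 = 20/3 → (-509/50, -1)
  seg 6: left by d9 = -42/5 → (-89/50, -1)
  seg 7: up by d2 = 1 → (-89/50, 0)
  seg 8: right by d3 = 4/5 → (-49/50, 0)

d5 = -3/10
d6 = 26/5
d7 = 41/5
d8 = -17/2
d9 = -42/5
d10 = -42/25
d11 = 20/3
endpoint = (-49/50, 0)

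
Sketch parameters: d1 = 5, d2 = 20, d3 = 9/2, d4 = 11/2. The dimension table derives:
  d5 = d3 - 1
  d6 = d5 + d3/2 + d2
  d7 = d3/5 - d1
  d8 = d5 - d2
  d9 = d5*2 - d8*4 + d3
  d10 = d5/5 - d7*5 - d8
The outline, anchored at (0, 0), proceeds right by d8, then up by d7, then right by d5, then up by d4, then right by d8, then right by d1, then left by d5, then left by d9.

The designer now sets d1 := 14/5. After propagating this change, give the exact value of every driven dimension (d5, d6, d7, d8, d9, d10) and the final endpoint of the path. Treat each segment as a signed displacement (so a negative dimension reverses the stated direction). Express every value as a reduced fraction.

d5 = 7/2
d6 = 103/4
d7 = -19/10
d8 = -33/2
d9 = 155/2
d10 = 267/10
endpoint = (-1077/10, 18/5)

Apply edit: d1 := 14/5
  d5 = d3 - 1 = 7/2
  d6 = d5 + d3/2 + d2 = 103/4
  d7 = d3/5 - d1 = -19/10
  d8 = d5 - d2 = -33/2
  d9 = d5*2 - d8*4 + d3 = 155/2
  d10 = d5/5 - d7*5 - d8 = 267/10
Walk from origin (0, 0):
  seg 1: right by d8 = -33/2 → (-33/2, 0)
  seg 2: up by d7 = -19/10 → (-33/2, -19/10)
  seg 3: right by d5 = 7/2 → (-13, -19/10)
  seg 4: up by d4 = 11/2 → (-13, 18/5)
  seg 5: right by d8 = -33/2 → (-59/2, 18/5)
  seg 6: right by d1 = 14/5 → (-267/10, 18/5)
  seg 7: left by d5 = 7/2 → (-151/5, 18/5)
  seg 8: left by d9 = 155/2 → (-1077/10, 18/5)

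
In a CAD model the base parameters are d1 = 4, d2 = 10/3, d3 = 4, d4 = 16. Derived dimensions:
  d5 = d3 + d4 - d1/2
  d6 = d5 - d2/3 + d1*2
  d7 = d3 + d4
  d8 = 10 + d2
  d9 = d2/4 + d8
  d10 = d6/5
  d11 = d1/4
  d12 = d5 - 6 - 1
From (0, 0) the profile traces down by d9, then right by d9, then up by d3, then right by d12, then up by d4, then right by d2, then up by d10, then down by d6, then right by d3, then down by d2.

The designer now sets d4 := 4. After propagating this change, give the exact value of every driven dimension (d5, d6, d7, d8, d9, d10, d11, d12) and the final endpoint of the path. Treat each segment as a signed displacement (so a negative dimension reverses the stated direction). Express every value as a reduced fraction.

d5 = 6
d6 = 116/9
d7 = 8
d8 = 40/3
d9 = 85/6
d10 = 116/45
d11 = 1
d12 = -1
endpoint = (41/2, -1783/90)

Apply edit: d4 := 4
  d5 = d3 + d4 - d1/2 = 6
  d6 = d5 - d2/3 + d1*2 = 116/9
  d7 = d3 + d4 = 8
  d8 = 10 + d2 = 40/3
  d9 = d2/4 + d8 = 85/6
  d10 = d6/5 = 116/45
  d11 = d1/4 = 1
  d12 = d5 - 6 - 1 = -1
Walk from origin (0, 0):
  seg 1: down by d9 = 85/6 → (0, -85/6)
  seg 2: right by d9 = 85/6 → (85/6, -85/6)
  seg 3: up by d3 = 4 → (85/6, -61/6)
  seg 4: right by d12 = -1 → (79/6, -61/6)
  seg 5: up by d4 = 4 → (79/6, -37/6)
  seg 6: right by d2 = 10/3 → (33/2, -37/6)
  seg 7: up by d10 = 116/45 → (33/2, -323/90)
  seg 8: down by d6 = 116/9 → (33/2, -1483/90)
  seg 9: right by d3 = 4 → (41/2, -1483/90)
  seg 10: down by d2 = 10/3 → (41/2, -1783/90)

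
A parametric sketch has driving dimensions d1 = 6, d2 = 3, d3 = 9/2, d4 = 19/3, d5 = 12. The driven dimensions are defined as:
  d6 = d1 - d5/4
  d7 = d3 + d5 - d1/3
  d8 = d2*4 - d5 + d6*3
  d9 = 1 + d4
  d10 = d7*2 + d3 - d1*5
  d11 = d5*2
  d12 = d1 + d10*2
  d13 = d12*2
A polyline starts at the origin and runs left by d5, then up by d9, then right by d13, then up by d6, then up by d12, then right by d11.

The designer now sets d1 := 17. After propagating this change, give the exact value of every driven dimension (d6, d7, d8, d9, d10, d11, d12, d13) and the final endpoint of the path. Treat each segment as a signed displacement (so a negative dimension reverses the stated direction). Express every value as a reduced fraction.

d6 = 14
d7 = 65/6
d8 = 42
d9 = 22/3
d10 = -353/6
d11 = 24
d12 = -302/3
d13 = -604/3
endpoint = (-568/3, -238/3)

Apply edit: d1 := 17
  d6 = d1 - d5/4 = 14
  d7 = d3 + d5 - d1/3 = 65/6
  d8 = d2*4 - d5 + d6*3 = 42
  d9 = 1 + d4 = 22/3
  d10 = d7*2 + d3 - d1*5 = -353/6
  d11 = d5*2 = 24
  d12 = d1 + d10*2 = -302/3
  d13 = d12*2 = -604/3
Walk from origin (0, 0):
  seg 1: left by d5 = 12 → (-12, 0)
  seg 2: up by d9 = 22/3 → (-12, 22/3)
  seg 3: right by d13 = -604/3 → (-640/3, 22/3)
  seg 4: up by d6 = 14 → (-640/3, 64/3)
  seg 5: up by d12 = -302/3 → (-640/3, -238/3)
  seg 6: right by d11 = 24 → (-568/3, -238/3)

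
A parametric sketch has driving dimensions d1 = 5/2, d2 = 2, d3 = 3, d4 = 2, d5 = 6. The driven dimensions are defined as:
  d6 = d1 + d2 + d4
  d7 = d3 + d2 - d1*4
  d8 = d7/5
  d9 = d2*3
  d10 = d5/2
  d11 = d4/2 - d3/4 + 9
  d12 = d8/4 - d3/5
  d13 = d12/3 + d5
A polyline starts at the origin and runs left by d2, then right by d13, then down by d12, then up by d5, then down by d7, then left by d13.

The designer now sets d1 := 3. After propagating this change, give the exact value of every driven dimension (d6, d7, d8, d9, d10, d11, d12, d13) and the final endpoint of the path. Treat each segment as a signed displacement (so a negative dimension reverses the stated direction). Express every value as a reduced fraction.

Apply edit: d1 := 3
  d6 = d1 + d2 + d4 = 7
  d7 = d3 + d2 - d1*4 = -7
  d8 = d7/5 = -7/5
  d9 = d2*3 = 6
  d10 = d5/2 = 3
  d11 = d4/2 - d3/4 + 9 = 37/4
  d12 = d8/4 - d3/5 = -19/20
  d13 = d12/3 + d5 = 341/60
Walk from origin (0, 0):
  seg 1: left by d2 = 2 → (-2, 0)
  seg 2: right by d13 = 341/60 → (221/60, 0)
  seg 3: down by d12 = -19/20 → (221/60, 19/20)
  seg 4: up by d5 = 6 → (221/60, 139/20)
  seg 5: down by d7 = -7 → (221/60, 279/20)
  seg 6: left by d13 = 341/60 → (-2, 279/20)

d6 = 7
d7 = -7
d8 = -7/5
d9 = 6
d10 = 3
d11 = 37/4
d12 = -19/20
d13 = 341/60
endpoint = (-2, 279/20)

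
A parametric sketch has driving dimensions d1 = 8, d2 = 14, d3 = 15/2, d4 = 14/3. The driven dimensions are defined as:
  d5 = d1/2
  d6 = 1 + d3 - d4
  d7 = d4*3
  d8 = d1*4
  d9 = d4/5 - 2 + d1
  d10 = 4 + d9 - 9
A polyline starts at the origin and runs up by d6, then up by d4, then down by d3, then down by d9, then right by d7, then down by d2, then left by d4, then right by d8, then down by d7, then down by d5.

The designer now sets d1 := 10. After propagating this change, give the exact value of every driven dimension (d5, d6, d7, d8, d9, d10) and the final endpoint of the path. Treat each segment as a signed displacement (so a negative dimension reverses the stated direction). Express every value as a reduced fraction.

Apply edit: d1 := 10
  d5 = d1/2 = 5
  d6 = 1 + d3 - d4 = 23/6
  d7 = d4*3 = 14
  d8 = d1*4 = 40
  d9 = d4/5 - 2 + d1 = 134/15
  d10 = 4 + d9 - 9 = 59/15
Walk from origin (0, 0):
  seg 1: up by d6 = 23/6 → (0, 23/6)
  seg 2: up by d4 = 14/3 → (0, 17/2)
  seg 3: down by d3 = 15/2 → (0, 1)
  seg 4: down by d9 = 134/15 → (0, -119/15)
  seg 5: right by d7 = 14 → (14, -119/15)
  seg 6: down by d2 = 14 → (14, -329/15)
  seg 7: left by d4 = 14/3 → (28/3, -329/15)
  seg 8: right by d8 = 40 → (148/3, -329/15)
  seg 9: down by d7 = 14 → (148/3, -539/15)
  seg 10: down by d5 = 5 → (148/3, -614/15)

d5 = 5
d6 = 23/6
d7 = 14
d8 = 40
d9 = 134/15
d10 = 59/15
endpoint = (148/3, -614/15)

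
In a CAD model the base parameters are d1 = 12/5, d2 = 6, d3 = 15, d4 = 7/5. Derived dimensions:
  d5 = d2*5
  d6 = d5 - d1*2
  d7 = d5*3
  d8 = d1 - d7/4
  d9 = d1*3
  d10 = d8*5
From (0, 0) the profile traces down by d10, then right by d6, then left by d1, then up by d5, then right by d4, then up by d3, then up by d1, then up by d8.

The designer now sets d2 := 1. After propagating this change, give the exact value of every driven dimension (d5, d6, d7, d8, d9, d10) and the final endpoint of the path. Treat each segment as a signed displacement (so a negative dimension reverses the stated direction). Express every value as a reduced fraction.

Apply edit: d2 := 1
  d5 = d2*5 = 5
  d6 = d5 - d1*2 = 1/5
  d7 = d5*3 = 15
  d8 = d1 - d7/4 = -27/20
  d9 = d1*3 = 36/5
  d10 = d8*5 = -27/4
Walk from origin (0, 0):
  seg 1: down by d10 = -27/4 → (0, 27/4)
  seg 2: right by d6 = 1/5 → (1/5, 27/4)
  seg 3: left by d1 = 12/5 → (-11/5, 27/4)
  seg 4: up by d5 = 5 → (-11/5, 47/4)
  seg 5: right by d4 = 7/5 → (-4/5, 47/4)
  seg 6: up by d3 = 15 → (-4/5, 107/4)
  seg 7: up by d1 = 12/5 → (-4/5, 583/20)
  seg 8: up by d8 = -27/20 → (-4/5, 139/5)

d5 = 5
d6 = 1/5
d7 = 15
d8 = -27/20
d9 = 36/5
d10 = -27/4
endpoint = (-4/5, 139/5)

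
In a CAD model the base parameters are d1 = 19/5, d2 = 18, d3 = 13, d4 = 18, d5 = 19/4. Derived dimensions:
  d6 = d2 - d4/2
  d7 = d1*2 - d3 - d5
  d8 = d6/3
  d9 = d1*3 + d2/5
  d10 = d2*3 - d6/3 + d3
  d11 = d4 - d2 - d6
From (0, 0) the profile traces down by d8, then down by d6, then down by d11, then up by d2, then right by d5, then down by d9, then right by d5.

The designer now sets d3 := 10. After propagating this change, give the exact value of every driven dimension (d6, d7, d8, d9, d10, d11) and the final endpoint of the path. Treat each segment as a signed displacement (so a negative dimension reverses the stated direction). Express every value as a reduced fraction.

Apply edit: d3 := 10
  d6 = d2 - d4/2 = 9
  d7 = d1*2 - d3 - d5 = -143/20
  d8 = d6/3 = 3
  d9 = d1*3 + d2/5 = 15
  d10 = d2*3 - d6/3 + d3 = 61
  d11 = d4 - d2 - d6 = -9
Walk from origin (0, 0):
  seg 1: down by d8 = 3 → (0, -3)
  seg 2: down by d6 = 9 → (0, -12)
  seg 3: down by d11 = -9 → (0, -3)
  seg 4: up by d2 = 18 → (0, 15)
  seg 5: right by d5 = 19/4 → (19/4, 15)
  seg 6: down by d9 = 15 → (19/4, 0)
  seg 7: right by d5 = 19/4 → (19/2, 0)

d6 = 9
d7 = -143/20
d8 = 3
d9 = 15
d10 = 61
d11 = -9
endpoint = (19/2, 0)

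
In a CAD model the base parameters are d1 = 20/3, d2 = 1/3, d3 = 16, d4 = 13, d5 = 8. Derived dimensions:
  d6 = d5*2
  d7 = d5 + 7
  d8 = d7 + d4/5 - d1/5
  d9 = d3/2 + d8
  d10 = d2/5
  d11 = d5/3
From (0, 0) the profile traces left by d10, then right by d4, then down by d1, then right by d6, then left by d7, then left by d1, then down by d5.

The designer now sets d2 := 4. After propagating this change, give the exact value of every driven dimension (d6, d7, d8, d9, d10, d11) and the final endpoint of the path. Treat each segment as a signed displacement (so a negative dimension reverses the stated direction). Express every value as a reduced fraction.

Apply edit: d2 := 4
  d6 = d5*2 = 16
  d7 = d5 + 7 = 15
  d8 = d7 + d4/5 - d1/5 = 244/15
  d9 = d3/2 + d8 = 364/15
  d10 = d2/5 = 4/5
  d11 = d5/3 = 8/3
Walk from origin (0, 0):
  seg 1: left by d10 = 4/5 → (-4/5, 0)
  seg 2: right by d4 = 13 → (61/5, 0)
  seg 3: down by d1 = 20/3 → (61/5, -20/3)
  seg 4: right by d6 = 16 → (141/5, -20/3)
  seg 5: left by d7 = 15 → (66/5, -20/3)
  seg 6: left by d1 = 20/3 → (98/15, -20/3)
  seg 7: down by d5 = 8 → (98/15, -44/3)

d6 = 16
d7 = 15
d8 = 244/15
d9 = 364/15
d10 = 4/5
d11 = 8/3
endpoint = (98/15, -44/3)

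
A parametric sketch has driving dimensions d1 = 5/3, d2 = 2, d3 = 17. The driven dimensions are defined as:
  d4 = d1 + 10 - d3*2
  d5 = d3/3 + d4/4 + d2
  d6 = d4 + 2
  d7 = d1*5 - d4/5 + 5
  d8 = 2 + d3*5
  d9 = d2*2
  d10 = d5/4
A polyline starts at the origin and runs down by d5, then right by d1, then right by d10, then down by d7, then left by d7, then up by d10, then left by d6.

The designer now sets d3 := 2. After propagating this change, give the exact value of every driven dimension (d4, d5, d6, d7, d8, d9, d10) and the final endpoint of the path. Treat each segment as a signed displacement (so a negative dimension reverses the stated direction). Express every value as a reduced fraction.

Apply edit: d3 := 2
  d4 = d1 + 10 - d3*2 = 23/3
  d5 = d3/3 + d4/4 + d2 = 55/12
  d6 = d4 + 2 = 29/3
  d7 = d1*5 - d4/5 + 5 = 59/5
  d8 = 2 + d3*5 = 12
  d9 = d2*2 = 4
  d10 = d5/4 = 55/48
Walk from origin (0, 0):
  seg 1: down by d5 = 55/12 → (0, -55/12)
  seg 2: right by d1 = 5/3 → (5/3, -55/12)
  seg 3: right by d10 = 55/48 → (45/16, -55/12)
  seg 4: down by d7 = 59/5 → (45/16, -983/60)
  seg 5: left by d7 = 59/5 → (-719/80, -983/60)
  seg 6: up by d10 = 55/48 → (-719/80, -1219/80)
  seg 7: left by d6 = 29/3 → (-4477/240, -1219/80)

d4 = 23/3
d5 = 55/12
d6 = 29/3
d7 = 59/5
d8 = 12
d9 = 4
d10 = 55/48
endpoint = (-4477/240, -1219/80)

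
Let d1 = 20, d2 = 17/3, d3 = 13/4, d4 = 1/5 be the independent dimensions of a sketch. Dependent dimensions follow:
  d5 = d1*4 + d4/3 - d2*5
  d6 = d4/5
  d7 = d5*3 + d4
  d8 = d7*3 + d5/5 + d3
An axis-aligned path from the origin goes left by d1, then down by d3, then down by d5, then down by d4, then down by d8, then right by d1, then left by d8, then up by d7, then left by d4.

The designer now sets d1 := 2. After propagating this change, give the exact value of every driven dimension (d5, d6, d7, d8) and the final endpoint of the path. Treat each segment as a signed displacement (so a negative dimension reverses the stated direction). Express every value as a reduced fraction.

d5 = -304/15
d6 = 1/25
d7 = -303/5
d8 = -54781/300
endpoint = (54721/300, 6941/50)

Apply edit: d1 := 2
  d5 = d1*4 + d4/3 - d2*5 = -304/15
  d6 = d4/5 = 1/25
  d7 = d5*3 + d4 = -303/5
  d8 = d7*3 + d5/5 + d3 = -54781/300
Walk from origin (0, 0):
  seg 1: left by d1 = 2 → (-2, 0)
  seg 2: down by d3 = 13/4 → (-2, -13/4)
  seg 3: down by d5 = -304/15 → (-2, 1021/60)
  seg 4: down by d4 = 1/5 → (-2, 1009/60)
  seg 5: down by d8 = -54781/300 → (-2, 9971/50)
  seg 6: right by d1 = 2 → (0, 9971/50)
  seg 7: left by d8 = -54781/300 → (54781/300, 9971/50)
  seg 8: up by d7 = -303/5 → (54781/300, 6941/50)
  seg 9: left by d4 = 1/5 → (54721/300, 6941/50)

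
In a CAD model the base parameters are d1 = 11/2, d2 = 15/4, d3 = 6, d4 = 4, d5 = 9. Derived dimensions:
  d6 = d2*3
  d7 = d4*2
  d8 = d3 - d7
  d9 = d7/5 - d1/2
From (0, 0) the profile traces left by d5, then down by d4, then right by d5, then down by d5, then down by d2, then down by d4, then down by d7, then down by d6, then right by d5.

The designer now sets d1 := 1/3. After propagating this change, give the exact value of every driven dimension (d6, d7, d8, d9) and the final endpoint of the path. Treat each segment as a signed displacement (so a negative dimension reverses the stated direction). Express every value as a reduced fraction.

Apply edit: d1 := 1/3
  d6 = d2*3 = 45/4
  d7 = d4*2 = 8
  d8 = d3 - d7 = -2
  d9 = d7/5 - d1/2 = 43/30
Walk from origin (0, 0):
  seg 1: left by d5 = 9 → (-9, 0)
  seg 2: down by d4 = 4 → (-9, -4)
  seg 3: right by d5 = 9 → (0, -4)
  seg 4: down by d5 = 9 → (0, -13)
  seg 5: down by d2 = 15/4 → (0, -67/4)
  seg 6: down by d4 = 4 → (0, -83/4)
  seg 7: down by d7 = 8 → (0, -115/4)
  seg 8: down by d6 = 45/4 → (0, -40)
  seg 9: right by d5 = 9 → (9, -40)

d6 = 45/4
d7 = 8
d8 = -2
d9 = 43/30
endpoint = (9, -40)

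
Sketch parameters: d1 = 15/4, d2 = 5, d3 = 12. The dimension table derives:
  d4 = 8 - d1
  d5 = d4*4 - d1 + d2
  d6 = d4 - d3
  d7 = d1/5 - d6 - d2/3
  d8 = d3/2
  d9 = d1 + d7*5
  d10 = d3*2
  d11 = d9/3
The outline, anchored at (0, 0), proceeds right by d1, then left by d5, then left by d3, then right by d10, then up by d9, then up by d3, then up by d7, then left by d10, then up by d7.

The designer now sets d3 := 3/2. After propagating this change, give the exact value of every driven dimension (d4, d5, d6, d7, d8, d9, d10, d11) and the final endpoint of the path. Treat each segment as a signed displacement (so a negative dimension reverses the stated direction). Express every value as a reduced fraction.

Apply edit: d3 := 3/2
  d4 = 8 - d1 = 17/4
  d5 = d4*4 - d1 + d2 = 73/4
  d6 = d4 - d3 = 11/4
  d7 = d1/5 - d6 - d2/3 = -11/3
  d8 = d3/2 = 3/4
  d9 = d1 + d7*5 = -175/12
  d10 = d3*2 = 3
  d11 = d9/3 = -175/36
Walk from origin (0, 0):
  seg 1: right by d1 = 15/4 → (15/4, 0)
  seg 2: left by d5 = 73/4 → (-29/2, 0)
  seg 3: left by d3 = 3/2 → (-16, 0)
  seg 4: right by d10 = 3 → (-13, 0)
  seg 5: up by d9 = -175/12 → (-13, -175/12)
  seg 6: up by d3 = 3/2 → (-13, -157/12)
  seg 7: up by d7 = -11/3 → (-13, -67/4)
  seg 8: left by d10 = 3 → (-16, -67/4)
  seg 9: up by d7 = -11/3 → (-16, -245/12)

d4 = 17/4
d5 = 73/4
d6 = 11/4
d7 = -11/3
d8 = 3/4
d9 = -175/12
d10 = 3
d11 = -175/36
endpoint = (-16, -245/12)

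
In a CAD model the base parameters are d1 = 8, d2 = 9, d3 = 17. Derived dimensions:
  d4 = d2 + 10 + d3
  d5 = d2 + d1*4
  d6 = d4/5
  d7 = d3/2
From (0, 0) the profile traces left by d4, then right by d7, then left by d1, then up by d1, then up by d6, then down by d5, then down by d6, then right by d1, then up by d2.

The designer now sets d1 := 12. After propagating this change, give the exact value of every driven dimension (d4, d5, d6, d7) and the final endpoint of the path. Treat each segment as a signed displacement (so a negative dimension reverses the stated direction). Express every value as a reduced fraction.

Apply edit: d1 := 12
  d4 = d2 + 10 + d3 = 36
  d5 = d2 + d1*4 = 57
  d6 = d4/5 = 36/5
  d7 = d3/2 = 17/2
Walk from origin (0, 0):
  seg 1: left by d4 = 36 → (-36, 0)
  seg 2: right by d7 = 17/2 → (-55/2, 0)
  seg 3: left by d1 = 12 → (-79/2, 0)
  seg 4: up by d1 = 12 → (-79/2, 12)
  seg 5: up by d6 = 36/5 → (-79/2, 96/5)
  seg 6: down by d5 = 57 → (-79/2, -189/5)
  seg 7: down by d6 = 36/5 → (-79/2, -45)
  seg 8: right by d1 = 12 → (-55/2, -45)
  seg 9: up by d2 = 9 → (-55/2, -36)

d4 = 36
d5 = 57
d6 = 36/5
d7 = 17/2
endpoint = (-55/2, -36)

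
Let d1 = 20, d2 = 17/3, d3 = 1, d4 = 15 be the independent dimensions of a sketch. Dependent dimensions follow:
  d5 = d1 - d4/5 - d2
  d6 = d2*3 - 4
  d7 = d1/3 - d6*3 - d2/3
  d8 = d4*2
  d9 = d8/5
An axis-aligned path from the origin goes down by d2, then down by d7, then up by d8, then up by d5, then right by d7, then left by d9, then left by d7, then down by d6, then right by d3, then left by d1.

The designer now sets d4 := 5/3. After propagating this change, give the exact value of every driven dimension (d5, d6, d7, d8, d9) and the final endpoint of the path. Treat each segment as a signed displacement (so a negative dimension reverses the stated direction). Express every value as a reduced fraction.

d5 = 14
d6 = 13
d7 = -308/9
d8 = 10/3
d9 = 2/3
endpoint = (-59/3, 296/9)

Apply edit: d4 := 5/3
  d5 = d1 - d4/5 - d2 = 14
  d6 = d2*3 - 4 = 13
  d7 = d1/3 - d6*3 - d2/3 = -308/9
  d8 = d4*2 = 10/3
  d9 = d8/5 = 2/3
Walk from origin (0, 0):
  seg 1: down by d2 = 17/3 → (0, -17/3)
  seg 2: down by d7 = -308/9 → (0, 257/9)
  seg 3: up by d8 = 10/3 → (0, 287/9)
  seg 4: up by d5 = 14 → (0, 413/9)
  seg 5: right by d7 = -308/9 → (-308/9, 413/9)
  seg 6: left by d9 = 2/3 → (-314/9, 413/9)
  seg 7: left by d7 = -308/9 → (-2/3, 413/9)
  seg 8: down by d6 = 13 → (-2/3, 296/9)
  seg 9: right by d3 = 1 → (1/3, 296/9)
  seg 10: left by d1 = 20 → (-59/3, 296/9)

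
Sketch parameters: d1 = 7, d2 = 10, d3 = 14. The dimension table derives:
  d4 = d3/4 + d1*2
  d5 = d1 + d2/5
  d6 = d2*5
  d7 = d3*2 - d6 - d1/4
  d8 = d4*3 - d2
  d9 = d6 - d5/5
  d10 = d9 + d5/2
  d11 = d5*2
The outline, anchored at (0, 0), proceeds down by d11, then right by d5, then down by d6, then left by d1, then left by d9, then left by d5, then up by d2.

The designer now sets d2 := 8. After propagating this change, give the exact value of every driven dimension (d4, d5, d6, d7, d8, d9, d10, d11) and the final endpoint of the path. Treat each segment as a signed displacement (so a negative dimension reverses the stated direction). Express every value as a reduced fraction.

d4 = 35/2
d5 = 43/5
d6 = 40
d7 = -55/4
d8 = 89/2
d9 = 957/25
d10 = 2129/50
d11 = 86/5
endpoint = (-1132/25, -246/5)

Apply edit: d2 := 8
  d4 = d3/4 + d1*2 = 35/2
  d5 = d1 + d2/5 = 43/5
  d6 = d2*5 = 40
  d7 = d3*2 - d6 - d1/4 = -55/4
  d8 = d4*3 - d2 = 89/2
  d9 = d6 - d5/5 = 957/25
  d10 = d9 + d5/2 = 2129/50
  d11 = d5*2 = 86/5
Walk from origin (0, 0):
  seg 1: down by d11 = 86/5 → (0, -86/5)
  seg 2: right by d5 = 43/5 → (43/5, -86/5)
  seg 3: down by d6 = 40 → (43/5, -286/5)
  seg 4: left by d1 = 7 → (8/5, -286/5)
  seg 5: left by d9 = 957/25 → (-917/25, -286/5)
  seg 6: left by d5 = 43/5 → (-1132/25, -286/5)
  seg 7: up by d2 = 8 → (-1132/25, -246/5)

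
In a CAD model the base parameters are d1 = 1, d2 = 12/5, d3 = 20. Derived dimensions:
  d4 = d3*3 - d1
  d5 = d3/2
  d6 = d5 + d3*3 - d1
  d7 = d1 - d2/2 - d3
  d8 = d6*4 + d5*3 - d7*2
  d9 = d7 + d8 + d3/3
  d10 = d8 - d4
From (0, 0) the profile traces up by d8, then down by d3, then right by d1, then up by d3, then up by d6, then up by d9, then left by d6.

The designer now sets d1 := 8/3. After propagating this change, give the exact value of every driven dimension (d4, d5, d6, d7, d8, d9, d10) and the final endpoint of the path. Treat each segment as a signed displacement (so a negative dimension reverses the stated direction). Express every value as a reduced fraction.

Apply edit: d1 := 8/3
  d4 = d3*3 - d1 = 172/3
  d5 = d3/2 = 10
  d6 = d5 + d3*3 - d1 = 202/3
  d7 = d1 - d2/2 - d3 = -278/15
  d8 = d6*4 + d5*3 - d7*2 = 1682/5
  d9 = d7 + d8 + d3/3 = 4868/15
  d10 = d8 - d4 = 4186/15
Walk from origin (0, 0):
  seg 1: up by d8 = 1682/5 → (0, 1682/5)
  seg 2: down by d3 = 20 → (0, 1582/5)
  seg 3: right by d1 = 8/3 → (8/3, 1582/5)
  seg 4: up by d3 = 20 → (8/3, 1682/5)
  seg 5: up by d6 = 202/3 → (8/3, 6056/15)
  seg 6: up by d9 = 4868/15 → (8/3, 10924/15)
  seg 7: left by d6 = 202/3 → (-194/3, 10924/15)

d4 = 172/3
d5 = 10
d6 = 202/3
d7 = -278/15
d8 = 1682/5
d9 = 4868/15
d10 = 4186/15
endpoint = (-194/3, 10924/15)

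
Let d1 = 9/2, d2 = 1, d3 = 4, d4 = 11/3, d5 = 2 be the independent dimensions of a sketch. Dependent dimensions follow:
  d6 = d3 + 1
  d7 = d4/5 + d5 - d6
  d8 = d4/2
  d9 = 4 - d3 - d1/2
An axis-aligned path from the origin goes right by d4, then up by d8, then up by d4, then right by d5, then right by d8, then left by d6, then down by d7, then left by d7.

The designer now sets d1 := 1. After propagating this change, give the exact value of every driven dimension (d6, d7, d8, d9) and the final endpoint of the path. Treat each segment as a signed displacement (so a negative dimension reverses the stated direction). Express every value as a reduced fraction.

d6 = 5
d7 = -34/15
d8 = 11/6
d9 = -1/2
endpoint = (143/30, 233/30)

Apply edit: d1 := 1
  d6 = d3 + 1 = 5
  d7 = d4/5 + d5 - d6 = -34/15
  d8 = d4/2 = 11/6
  d9 = 4 - d3 - d1/2 = -1/2
Walk from origin (0, 0):
  seg 1: right by d4 = 11/3 → (11/3, 0)
  seg 2: up by d8 = 11/6 → (11/3, 11/6)
  seg 3: up by d4 = 11/3 → (11/3, 11/2)
  seg 4: right by d5 = 2 → (17/3, 11/2)
  seg 5: right by d8 = 11/6 → (15/2, 11/2)
  seg 6: left by d6 = 5 → (5/2, 11/2)
  seg 7: down by d7 = -34/15 → (5/2, 233/30)
  seg 8: left by d7 = -34/15 → (143/30, 233/30)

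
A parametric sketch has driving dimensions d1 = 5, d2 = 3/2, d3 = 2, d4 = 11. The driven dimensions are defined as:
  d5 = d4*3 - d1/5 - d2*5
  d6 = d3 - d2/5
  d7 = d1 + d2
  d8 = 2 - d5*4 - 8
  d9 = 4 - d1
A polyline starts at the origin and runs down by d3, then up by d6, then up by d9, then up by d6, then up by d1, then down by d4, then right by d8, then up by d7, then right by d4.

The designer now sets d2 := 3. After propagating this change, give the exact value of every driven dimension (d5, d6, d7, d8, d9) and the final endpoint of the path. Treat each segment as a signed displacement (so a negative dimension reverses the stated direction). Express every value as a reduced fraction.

Apply edit: d2 := 3
  d5 = d4*3 - d1/5 - d2*5 = 17
  d6 = d3 - d2/5 = 7/5
  d7 = d1 + d2 = 8
  d8 = 2 - d5*4 - 8 = -74
  d9 = 4 - d1 = -1
Walk from origin (0, 0):
  seg 1: down by d3 = 2 → (0, -2)
  seg 2: up by d6 = 7/5 → (0, -3/5)
  seg 3: up by d9 = -1 → (0, -8/5)
  seg 4: up by d6 = 7/5 → (0, -1/5)
  seg 5: up by d1 = 5 → (0, 24/5)
  seg 6: down by d4 = 11 → (0, -31/5)
  seg 7: right by d8 = -74 → (-74, -31/5)
  seg 8: up by d7 = 8 → (-74, 9/5)
  seg 9: right by d4 = 11 → (-63, 9/5)

d5 = 17
d6 = 7/5
d7 = 8
d8 = -74
d9 = -1
endpoint = (-63, 9/5)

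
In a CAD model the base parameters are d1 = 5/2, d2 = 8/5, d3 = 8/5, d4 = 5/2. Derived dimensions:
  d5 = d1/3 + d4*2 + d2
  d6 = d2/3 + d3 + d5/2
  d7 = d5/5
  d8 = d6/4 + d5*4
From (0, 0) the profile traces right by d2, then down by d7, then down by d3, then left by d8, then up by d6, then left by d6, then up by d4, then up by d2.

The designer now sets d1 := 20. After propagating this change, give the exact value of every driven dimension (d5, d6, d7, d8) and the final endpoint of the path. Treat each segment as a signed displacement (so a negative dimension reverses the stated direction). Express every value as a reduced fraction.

Apply edit: d1 := 20
  d5 = d1/3 + d4*2 + d2 = 199/15
  d6 = d2/3 + d3 + d5/2 = 263/30
  d7 = d5/5 = 199/75
  d8 = d6/4 + d5*4 = 6631/120
Walk from origin (0, 0):
  seg 1: right by d2 = 8/5 → (8/5, 0)
  seg 2: down by d7 = 199/75 → (8/5, -199/75)
  seg 3: down by d3 = 8/5 → (8/5, -319/75)
  seg 4: left by d8 = 6631/120 → (-6439/120, -319/75)
  seg 5: up by d6 = 263/30 → (-6439/120, 677/150)
  seg 6: left by d6 = 263/30 → (-2497/40, 677/150)
  seg 7: up by d4 = 5/2 → (-2497/40, 526/75)
  seg 8: up by d2 = 8/5 → (-2497/40, 646/75)

d5 = 199/15
d6 = 263/30
d7 = 199/75
d8 = 6631/120
endpoint = (-2497/40, 646/75)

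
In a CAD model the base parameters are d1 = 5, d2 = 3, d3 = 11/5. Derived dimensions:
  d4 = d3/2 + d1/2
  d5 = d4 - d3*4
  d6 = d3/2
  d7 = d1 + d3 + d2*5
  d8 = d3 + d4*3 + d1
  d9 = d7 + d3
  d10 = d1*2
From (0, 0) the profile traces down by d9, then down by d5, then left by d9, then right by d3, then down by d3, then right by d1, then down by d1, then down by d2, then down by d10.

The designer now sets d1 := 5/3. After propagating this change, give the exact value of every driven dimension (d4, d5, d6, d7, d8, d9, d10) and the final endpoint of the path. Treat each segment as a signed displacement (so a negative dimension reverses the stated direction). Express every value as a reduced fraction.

d4 = 29/15
d5 = -103/15
d6 = 11/10
d7 = 283/15
d8 = 29/3
d9 = 316/15
d10 = 10/3
endpoint = (-86/5, -122/5)

Apply edit: d1 := 5/3
  d4 = d3/2 + d1/2 = 29/15
  d5 = d4 - d3*4 = -103/15
  d6 = d3/2 = 11/10
  d7 = d1 + d3 + d2*5 = 283/15
  d8 = d3 + d4*3 + d1 = 29/3
  d9 = d7 + d3 = 316/15
  d10 = d1*2 = 10/3
Walk from origin (0, 0):
  seg 1: down by d9 = 316/15 → (0, -316/15)
  seg 2: down by d5 = -103/15 → (0, -71/5)
  seg 3: left by d9 = 316/15 → (-316/15, -71/5)
  seg 4: right by d3 = 11/5 → (-283/15, -71/5)
  seg 5: down by d3 = 11/5 → (-283/15, -82/5)
  seg 6: right by d1 = 5/3 → (-86/5, -82/5)
  seg 7: down by d1 = 5/3 → (-86/5, -271/15)
  seg 8: down by d2 = 3 → (-86/5, -316/15)
  seg 9: down by d10 = 10/3 → (-86/5, -122/5)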